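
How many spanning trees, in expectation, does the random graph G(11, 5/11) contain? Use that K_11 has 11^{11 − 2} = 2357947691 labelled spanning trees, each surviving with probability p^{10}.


K_11 has 11^{11 − 2} = 2357947691 labelled spanning trees.
For each such spanning tree H, let X_H = 1 if all 10 edges of H are present in G. Then P[X_H = 1] = p^{10} = (5/11)^{10} = 9765625/25937424601.
By linearity of expectation: E[X] = Σ_H E[X_H] = 2357947691 · p^{10} = 2357947691 · 9765625/25937424601 = 9765625/11.
Numerically: E[X] ≈ 8.8778e+05.

E[X] = 2357947691 · (5/11)^{10} = 9765625/11 ≈ 8.8778e+05.


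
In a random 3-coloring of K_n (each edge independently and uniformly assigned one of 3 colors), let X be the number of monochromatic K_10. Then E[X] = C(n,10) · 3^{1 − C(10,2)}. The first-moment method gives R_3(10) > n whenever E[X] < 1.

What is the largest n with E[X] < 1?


We need C(n, 10) · 3^{1 − 45} < 1, i.e. C(n, 10) < 3^{45 − 1} = 984770902183611232881.
Check values of n near the boundary:
  n = 572: C(572, 10) = 954640815642161682606; 954640815642161682606 < 984770902183611232881? YES
  n = 573: C(573, 10) = 971597135635805762226; 971597135635805762226 < 984770902183611232881? YES
  n = 574: C(574, 10) = 988824035203816502691; 988824035203816502691 < 984770902183611232881? NO
The largest n with C(n, 10) < 984770902183611232881 is n = 573 (where E[X] = 35985079097622435638/36472996377170786403 ≈ 0.98662). Hence R_3(10) > 573, i.e. R_3(10) ≥ 574.

Largest n = 573; hence R_3(10) > 573.


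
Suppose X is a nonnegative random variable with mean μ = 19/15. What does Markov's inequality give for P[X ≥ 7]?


μ = E[X] = 19/15, a = 7.
Markov: P[X ≥ 7] ≤ μ/a = (19/15)/7 = 19/105.
Numerically: ≈ 0.181.
(Since a = 7 > μ = 1.267, the bound 19/105 is < 1 and informative.)

P[X ≥ 7] ≤ 19/105 ≈ 0.181.


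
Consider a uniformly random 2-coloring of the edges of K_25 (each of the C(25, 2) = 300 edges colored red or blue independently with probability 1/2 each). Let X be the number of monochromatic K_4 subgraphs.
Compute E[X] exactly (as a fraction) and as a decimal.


Let X = Σ_S X_S over the C(25, 4) = 12650 subsets S of size 4, where X_S = 1 if the K_4 on S is monochromatic.
For a fixed S, the K_4 on S has C(4, 2) = 6 edges. P[all 6 edges red] = (1/2)^6, and likewise for blue, so P[monochromatic] = 2·(1/2)^6 = 2^{1 − 6} = 1/32.
By linearity of expectation: E[X] = C(25, 4) · 2^{1 − 6} = 12650 · 1/32 = 6325/16.
Numerically: E[X] ≈ 395.31250.

E[X] = C(25,4)·2^(1−C(4,2)) = 6325/16 ≈ 395.31250.


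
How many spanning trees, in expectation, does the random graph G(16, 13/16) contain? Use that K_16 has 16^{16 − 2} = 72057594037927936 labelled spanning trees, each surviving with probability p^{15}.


K_16 has 16^{16 − 2} = 72057594037927936 labelled spanning trees.
For each such spanning tree H, let X_H = 1 if all 15 edges of H are present in G. Then P[X_H = 1] = p^{15} = (13/16)^{15} = 51185893014090757/1152921504606846976.
By linearity of expectation: E[X] = Σ_H E[X_H] = 72057594037927936 · p^{15} = 72057594037927936 · 51185893014090757/1152921504606846976 = 51185893014090757/16.
Numerically: E[X] ≈ 3.19912e+15.

E[X] = 72057594037927936 · (13/16)^{15} = 51185893014090757/16 ≈ 3.19912e+15.


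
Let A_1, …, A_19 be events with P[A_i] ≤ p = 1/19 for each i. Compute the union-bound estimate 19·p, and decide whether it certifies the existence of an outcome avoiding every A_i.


Union bound: P[∪_{i=1}^{19} A_i] ≤ Σ_i P[A_i] ≤ 19·p = 19·(1/19) = 1.
Numerically: 1 ≈ 1.00000.
Is 1 < 1? NO.
Since the bound 1 is ≥ 1, the union bound is uninformative here; it does NOT by itself certify existence.

19·p = 1 ≈ 1.00000; existence NOT certified by the union bound.


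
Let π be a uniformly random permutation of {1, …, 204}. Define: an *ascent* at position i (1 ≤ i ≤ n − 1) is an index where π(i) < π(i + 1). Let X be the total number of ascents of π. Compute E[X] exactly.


Write X = Σ X_I over i = 1, …, 203, with X_I the indicator of one ascent.
There are 203 indicators.
For each fixed i, the pair (π(i), π(i+1)) is a uniformly random ordered pair of distinct values from {1, …, 204}; by symmetry P[π(i) < π(i+1)] = 1/2.
By linearity: E[X] = 203 · (1/2) = (204 − 1) · (1/2) = 203/2 ≈ 101.5000.

E[X] = 203/2 = 101.5000.


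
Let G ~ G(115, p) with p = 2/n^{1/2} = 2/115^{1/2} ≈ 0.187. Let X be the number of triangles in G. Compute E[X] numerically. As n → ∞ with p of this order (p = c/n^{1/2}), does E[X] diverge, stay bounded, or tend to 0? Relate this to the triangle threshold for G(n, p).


Number of potential triangles: C(115, 3) = 246905.
Each occurs with probability p³ ≈ (0.187)³ ≈ 6.48699e-03.
By linearity: E[X] = C(115, 3)·p³ ≈ 246905 · 6.48699e-03 ≈ 1601.670.
Since α = 1/2 < 1, p = c/n^{1/2} ≫ 1/n is above the triangle threshold p ~ 1/n. Asymptotically E[X] ~ (c³/6)·n^{3(1−α)} = (2³/6)·n^{1.5} → ∞; triangles are abundant w.h.p.

E[X] ≈ 1601.670; in regime p = Θ(1/n^{1/2}) E[X] diverges (above the triangle threshold p ~ 1/n).


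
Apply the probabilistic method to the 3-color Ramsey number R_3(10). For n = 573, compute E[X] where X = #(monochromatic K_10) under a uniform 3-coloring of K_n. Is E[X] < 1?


E[X] = C(573, 10) · 3^{1 − 45} = 971597135635805762226 · 3^{−44} = 971597135635805762226/984770902183611232881.
As a reduced fraction: E[X] = 35985079097622435638/36472996377170786403 ≈ 0.98662.
Is E[X] < 1? YES.
Since E[X] < 1, there exists a 3-coloring of K_{573} with no monochromatic K_10; hence R_3(10) > 573.

E[X] = 35985079097622435638/36472996377170786403 ≈ 0.98662; E[X] < 1, so R_3(10) > 573.


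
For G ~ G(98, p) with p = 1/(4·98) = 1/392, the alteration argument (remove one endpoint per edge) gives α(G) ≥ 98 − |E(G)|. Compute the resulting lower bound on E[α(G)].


E[|E(G)|] = C(98, 2)·p = 4753 · (1/392) = 97/8.
E[α(G)] ≥ n − E[|E(G)|] = 98 − 97/8 = 687/8.
Numerically: ≈ 85.875.
(This is only a lower bound; the true E[α(G)] may be larger.)

E[α(G)] ≥ 687/8 ≈ 85.875.


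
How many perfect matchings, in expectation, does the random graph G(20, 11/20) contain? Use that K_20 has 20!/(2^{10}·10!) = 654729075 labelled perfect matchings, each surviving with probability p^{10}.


K_20 has 20!/(2^{10}·10!) = 654729075 labelled perfect matchings.
For each such perfect matching H, let X_H = 1 if all 10 edges of H are present in G. Then P[X_H = 1] = p^{10} = (11/20)^{10} = 25937424601/10240000000000.
By linearity of expectation: E[X] = Σ_H E[X_H] = 654729075 · p^{10} = 654729075 · 25937424601/10240000000000 = 679279440675798963/409600000000.
Numerically: E[X] ≈ 1.658e+06.

E[X] = 654729075 · (11/20)^{10} = 679279440675798963/409600000000 ≈ 1.658e+06.


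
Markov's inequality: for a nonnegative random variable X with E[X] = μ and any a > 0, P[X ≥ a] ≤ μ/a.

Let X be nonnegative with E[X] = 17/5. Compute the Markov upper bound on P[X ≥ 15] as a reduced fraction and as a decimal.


μ = E[X] = 17/5, a = 15.
Markov: P[X ≥ 15] ≤ μ/a = (17/5)/15 = 17/75.
Numerically: ≈ 0.22667.
(Since a = 15 > μ = 3.40000, the bound 17/75 is < 1 and informative.)

P[X ≥ 15] ≤ 17/75 ≈ 0.22667.


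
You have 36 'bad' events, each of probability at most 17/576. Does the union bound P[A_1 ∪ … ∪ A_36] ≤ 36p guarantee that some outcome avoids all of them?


Union bound: P[∪_{i=1}^{36} A_i] ≤ Σ_i P[A_i] ≤ 36·p = 36·(17/576) = 17/16.
Numerically: 17/16 ≈ 1.0625000.
Is 17/16 < 1? NO.
Since the bound 17/16 is ≥ 1, the union bound is uninformative here; it does NOT by itself certify existence.

36·p = 17/16 ≈ 1.0625000; existence NOT certified by the union bound.


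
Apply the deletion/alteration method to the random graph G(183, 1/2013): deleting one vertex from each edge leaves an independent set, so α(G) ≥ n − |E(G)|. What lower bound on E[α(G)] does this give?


E[|E(G)|] = C(183, 2)·p = 16653 · (1/2013) = 91/11.
E[α(G)] ≥ n − E[|E(G)|] = 183 − 91/11 = 1922/11.
Numerically: ≈ 174.727.
(This is only a lower bound; the true E[α(G)] may be larger.)

E[α(G)] ≥ 1922/11 ≈ 174.727.


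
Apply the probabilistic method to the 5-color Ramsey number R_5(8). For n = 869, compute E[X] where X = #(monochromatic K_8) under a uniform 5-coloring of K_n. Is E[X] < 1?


E[X] = C(869, 8) · 5^{1 − 28} = 7809152053901931612 · 5^{−27} = 7809152053901931612/7450580596923828125.
As a reduced fraction: E[X] = 7809152053901931612/7450580596923828125 ≈ 1.0481.
Is E[X] < 1? NO.
Since E[X] ≥ 1, the first-moment bound is inconclusive at n = 869; it does NOT by itself certify R_5(8) > 869.

E[X] = 7809152053901931612/7450580596923828125 ≈ 1.0481; E[X] ≥ 1; first-moment method inconclusive here.


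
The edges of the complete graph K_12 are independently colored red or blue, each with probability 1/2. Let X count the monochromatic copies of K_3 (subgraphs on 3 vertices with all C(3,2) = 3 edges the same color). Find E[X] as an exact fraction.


Let X = Σ_S X_S over the C(12, 3) = 220 subsets S of size 3, where X_S = 1 if the K_3 on S is monochromatic.
For a fixed S, the K_3 on S has C(3, 2) = 3 edges. P[all 3 edges red] = (1/2)^3, and likewise for blue, so P[monochromatic] = 2·(1/2)^3 = 2^{1 − 3} = 1/4.
By linearity of expectation: E[X] = C(12, 3) · 2^{1 − 3} = 220 · 1/4 = 55.
Numerically: E[X] ≈ 55.00000.

E[X] = C(12,3)·2^(1−C(3,2)) = 55 ≈ 55.00000.


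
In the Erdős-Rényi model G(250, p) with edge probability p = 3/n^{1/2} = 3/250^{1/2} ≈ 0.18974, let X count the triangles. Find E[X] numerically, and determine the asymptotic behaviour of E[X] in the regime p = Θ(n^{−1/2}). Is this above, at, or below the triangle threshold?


Number of potential triangles: C(250, 3) = 2573000.
Each occurs with probability p³ ≈ (0.18974)³ ≈ 6.8305197e-03.
By linearity: E[X] = C(250, 3)·p³ ≈ 2573000 · 6.8305197e-03 ≈ 17574.92731.
Since α = 1/2 < 1, p = c/n^{1/2} ≫ 1/n is above the triangle threshold p ~ 1/n. Asymptotically E[X] ~ (c³/6)·n^{3(1−α)} = (3³/6)·n^{1.5} → ∞; triangles are abundant w.h.p.

E[X] ≈ 17574.92731; in regime p = Θ(1/n^{1/2}) E[X] diverges (above the triangle threshold p ~ 1/n).


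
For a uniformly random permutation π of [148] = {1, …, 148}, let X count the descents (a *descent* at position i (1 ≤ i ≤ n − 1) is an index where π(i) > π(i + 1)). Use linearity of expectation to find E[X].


Write X = Σ X_I over i = 1, …, 147, with X_I the indicator of one descent.
There are 147 indicators.
For each fixed i, the pair (π(i), π(i+1)) is a uniformly random ordered pair of distinct values from {1, …, 148}; by symmetry P[π(i) > π(i+1)] = 1/2.
By linearity: E[X] = 147 · (1/2) = (148 − 1) · (1/2) = 147/2 ≈ 73.500.

E[X] = 147/2 = 73.500.


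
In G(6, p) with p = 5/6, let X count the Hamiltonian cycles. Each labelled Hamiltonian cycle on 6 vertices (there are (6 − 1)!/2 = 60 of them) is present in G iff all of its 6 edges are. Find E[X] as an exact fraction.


K_6 has (6 − 1)!/2 = 60 labelled Hamiltonian cycles.
For each such Hamiltonian cycle H, let X_H = 1 if all 6 edges of H are present in G. Then P[X_H = 1] = p^{6} = (5/6)^{6} = 15625/46656.
Summing the indicators: E[X] = Σ_H E[X_H] = 60 · p^{6} = 60 · 15625/46656 = 78125/3888.
Numerically: E[X] ≈ 20.094.

E[X] = 60 · (5/6)^{6} = 78125/3888 ≈ 20.094.


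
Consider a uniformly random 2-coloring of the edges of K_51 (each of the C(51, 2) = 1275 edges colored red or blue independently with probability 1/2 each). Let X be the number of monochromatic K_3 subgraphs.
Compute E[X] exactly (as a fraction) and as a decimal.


Let X = Σ_S X_S over the C(51, 3) = 20825 subsets S of size 3, where X_S = 1 if the K_3 on S is monochromatic.
For a fixed S, the K_3 on S has C(3, 2) = 3 edges. P[all 3 edges red] = (1/2)^3, and likewise for blue, so P[monochromatic] = 2·(1/2)^3 = 2^{1 − 3} = 1/4.
Summing: E[X] = C(51, 3) · 2^{1 − 3} = 20825 · 1/4 = 20825/4.
Numerically: E[X] ≈ 5206.250.

E[X] = C(51,3)·2^(1−C(3,2)) = 20825/4 ≈ 5206.250.


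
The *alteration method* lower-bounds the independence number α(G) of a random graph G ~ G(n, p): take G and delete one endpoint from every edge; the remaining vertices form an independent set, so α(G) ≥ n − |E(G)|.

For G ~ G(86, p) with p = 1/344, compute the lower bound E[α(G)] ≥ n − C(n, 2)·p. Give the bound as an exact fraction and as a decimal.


E[|E(G)|] = C(86, 2)·p = 3655 · (1/344) = 85/8.
E[α(G)] ≥ n − E[|E(G)|] = 86 − 85/8 = 603/8.
Numerically: ≈ 75.375.
(This is only a lower bound; the true E[α(G)] may be larger.)

E[α(G)] ≥ 603/8 ≈ 75.375.


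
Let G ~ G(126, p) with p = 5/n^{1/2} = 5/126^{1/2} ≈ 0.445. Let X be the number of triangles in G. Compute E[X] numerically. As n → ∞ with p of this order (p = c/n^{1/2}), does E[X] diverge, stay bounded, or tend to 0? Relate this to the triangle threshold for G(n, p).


Number of potential triangles: C(126, 3) = 325500.
Each occurs with probability p³ ≈ (0.445)³ ≈ 8.83800e-02.
By linearity: E[X] = C(126, 3)·p³ ≈ 325500 · 8.83800e-02 ≈ 28767.703.
Since α = 1/2 < 1, p = c/n^{1/2} ≫ 1/n is above the triangle threshold p ~ 1/n. Asymptotically E[X] ~ (c³/6)·n^{3(1−α)} = (5³/6)·n^{1.5} → ∞; triangles are abundant w.h.p.

E[X] ≈ 28767.703; in regime p = Θ(1/n^{1/2}) E[X] diverges (above the triangle threshold p ~ 1/n).


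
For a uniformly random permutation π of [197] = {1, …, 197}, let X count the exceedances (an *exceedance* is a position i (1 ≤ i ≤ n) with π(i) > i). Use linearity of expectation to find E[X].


Write X = Σ_{i=1}^{197} X_i, where X_i = 1_{π(i) > i}.
For each fixed i, π(i) is uniform over {1, …, 197} (marginal of a uniform permutation), so P[π(i) > i] = (n − i)/n. Summing: Σ_{i=1}^{197} (n − i)/n = (0 + 1 + … + 196)/197 = 197(197 − 1)/(2·197) = (197 − 1)/2.
Hence E[X] = Σ_{i=1}^{197} (197 − i)/197 = 98 ≈ 98.00000.

E[X] = 98 = 98.00000.


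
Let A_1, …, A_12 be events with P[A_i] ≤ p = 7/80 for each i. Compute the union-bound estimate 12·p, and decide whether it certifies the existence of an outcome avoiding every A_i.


Union bound: P[∪_{i=1}^{12} A_i] ≤ Σ_i P[A_i] ≤ 12·p = 12·(7/80) = 21/20.
Numerically: 21/20 ≈ 1.0500000.
Is 21/20 < 1? NO.
Since the bound 21/20 is ≥ 1, the union bound is uninformative here; it does NOT by itself certify existence.

12·p = 21/20 ≈ 1.0500000; existence NOT certified by the union bound.


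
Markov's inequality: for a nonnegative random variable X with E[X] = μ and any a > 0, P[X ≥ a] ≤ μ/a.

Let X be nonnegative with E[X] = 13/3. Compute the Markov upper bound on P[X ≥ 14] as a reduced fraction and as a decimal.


μ = E[X] = 13/3, a = 14.
Markov: P[X ≥ 14] ≤ μ/a = (13/3)/14 = 13/42.
Numerically: ≈ 0.310.
(Since a = 14 > μ = 4.333, the bound 13/42 is < 1 and informative.)

P[X ≥ 14] ≤ 13/42 ≈ 0.310.


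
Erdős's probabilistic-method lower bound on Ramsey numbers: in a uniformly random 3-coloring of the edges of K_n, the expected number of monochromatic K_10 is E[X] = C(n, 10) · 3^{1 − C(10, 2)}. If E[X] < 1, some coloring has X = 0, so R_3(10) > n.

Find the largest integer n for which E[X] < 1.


We need C(n, 10) · 3^{1 − 45} < 1, i.e. C(n, 10) < 3^{45 − 1} = 984770902183611232881.
Check values of n near the boundary:
  n = 572: C(572, 10) = 954640815642161682606; 954640815642161682606 < 984770902183611232881? YES
  n = 573: C(573, 10) = 971597135635805762226; 971597135635805762226 < 984770902183611232881? YES
  n = 574: C(574, 10) = 988824035203816502691; 988824035203816502691 < 984770902183611232881? NO
  n = 575: C(575, 10) = 1006325345561406175305; 1006325345561406175305 < 984770902183611232881? NO
  n = 576: C(576, 10) = 1024104945306307344480; 1024104945306307344480 < 984770902183611232881? NO
The largest n with C(n, 10) < 984770902183611232881 is n = 573 (where E[X] = 35985079097622435638/36472996377170786403 ≈ 0.9866225). Hence R_3(10) > 573, i.e. R_3(10) ≥ 574.

Largest n = 573; hence R_3(10) > 573.


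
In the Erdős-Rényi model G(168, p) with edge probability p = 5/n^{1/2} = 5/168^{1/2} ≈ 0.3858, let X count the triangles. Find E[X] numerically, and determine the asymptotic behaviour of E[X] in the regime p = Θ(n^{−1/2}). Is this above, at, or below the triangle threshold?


Number of potential triangles: C(168, 3) = 776216.
Each occurs with probability p³ ≈ (0.3858)³ ≈ 5.740452e-02.
By linearity: E[X] = C(168, 3)·p³ ≈ 776216 · 5.740452e-02 ≈ 44558.3070.
Since α = 1/2 < 1, p = c/n^{1/2} ≫ 1/n is above the triangle threshold p ~ 1/n. Asymptotically E[X] ~ (c³/6)·n^{3(1−α)} = (5³/6)·n^{1.5} → ∞; triangles are abundant w.h.p.

E[X] ≈ 44558.3070; in regime p = Θ(1/n^{1/2}) E[X] diverges (above the triangle threshold p ~ 1/n).


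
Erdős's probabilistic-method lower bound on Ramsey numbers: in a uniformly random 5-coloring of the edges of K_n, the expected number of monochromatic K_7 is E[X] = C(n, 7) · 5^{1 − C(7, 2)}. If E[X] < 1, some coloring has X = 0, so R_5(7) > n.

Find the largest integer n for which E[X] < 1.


We need C(n, 7) · 5^{1 − 21} < 1, i.e. C(n, 7) < 5^{21 − 1} = 95367431640625.
Check values of n near the boundary:
  n = 332: C(332, 7) = 82772214646616; 82772214646616 < 95367431640625? YES
  n = 333: C(333, 7) = 84549532139028; 84549532139028 < 95367431640625? YES
  n = 334: C(334, 7) = 86359460961576; 86359460961576 < 95367431640625? YES
  n = 335: C(335, 7) = 88202498238195; 88202498238195 < 95367431640625? YES
  n = 336: C(336, 7) = 90079147136880; 90079147136880 < 95367431640625? YES
  n = 337: C(337, 7) = 91989916924632; 91989916924632 < 95367431640625? YES
  n = 338: C(338, 7) = 93935323022736; 93935323022736 < 95367431640625? YES
  n = 339: C(339, 7) = 95915887062372; 95915887062372 < 95367431640625? NO
  n = 340: C(340, 7) = 97932136940560; 97932136940560 < 95367431640625? NO
  n = 341: C(341, 7) = 99984606876440; 99984606876440 < 95367431640625? NO
The largest n with C(n, 7) < 95367431640625 is n = 338 (where E[X] = 93935323022736/95367431640625 ≈ 0.985). Hence R_5(7) > 338, i.e. R_5(7) ≥ 339.

Largest n = 338; hence R_5(7) > 338.


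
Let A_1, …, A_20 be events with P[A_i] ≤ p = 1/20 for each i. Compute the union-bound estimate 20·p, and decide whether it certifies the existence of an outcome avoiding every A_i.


Union bound: P[∪_{i=1}^{20} A_i] ≤ Σ_i P[A_i] ≤ 20·p = 20·(1/20) = 1.
Numerically: 1 ≈ 1.00000.
Is 1 < 1? NO.
Since the bound 1 is ≥ 1, the union bound is uninformative here; it does NOT by itself certify existence.

20·p = 1 ≈ 1.00000; existence NOT certified by the union bound.


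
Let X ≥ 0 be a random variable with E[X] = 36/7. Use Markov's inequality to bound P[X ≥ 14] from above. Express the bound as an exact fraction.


μ = E[X] = 36/7, a = 14.
Markov: P[X ≥ 14] ≤ μ/a = (36/7)/14 = 18/49.
Numerically: ≈ 0.3673.
(Since a = 14 > μ = 5.1429, the bound 18/49 is < 1 and informative.)

P[X ≥ 14] ≤ 18/49 ≈ 0.3673.


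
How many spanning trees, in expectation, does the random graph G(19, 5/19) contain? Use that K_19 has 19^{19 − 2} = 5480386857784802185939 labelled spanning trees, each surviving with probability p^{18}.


K_19 has 19^{19 − 2} = 5480386857784802185939 labelled spanning trees.
For each such spanning tree H, let X_H = 1 if all 18 edges of H are present in G. Then P[X_H = 1] = p^{18} = (5/19)^{18} = 3814697265625/104127350297911241532841.
By linearity: E[X] = Σ_H E[X_H] = 5480386857784802185939 · p^{18} = 5480386857784802185939 · 3814697265625/104127350297911241532841 = 3814697265625/19.
Numerically: E[X] ≈ 2.0077e+11.

E[X] = 5480386857784802185939 · (5/19)^{18} = 3814697265625/19 ≈ 2.0077e+11.


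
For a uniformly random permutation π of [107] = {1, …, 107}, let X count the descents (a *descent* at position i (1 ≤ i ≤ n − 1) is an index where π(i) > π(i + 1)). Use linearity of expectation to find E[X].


Write X = Σ X_I over i = 1, …, 106, with X_I the indicator of one descent.
There are 106 indicators.
For each fixed i, the pair (π(i), π(i+1)) is a uniformly random ordered pair of distinct values from {1, …, 107}; by symmetry P[π(i) > π(i+1)] = 1/2.
By linearity: E[X] = 106 · (1/2) = (107 − 1) · (1/2) = 53 ≈ 53.000000.

E[X] = 53 = 53.000000.


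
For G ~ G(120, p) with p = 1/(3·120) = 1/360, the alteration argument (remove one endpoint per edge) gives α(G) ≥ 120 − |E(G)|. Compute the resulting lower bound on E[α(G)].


E[|E(G)|] = C(120, 2)·p = 7140 · (1/360) = 119/6.
E[α(G)] ≥ n − E[|E(G)|] = 120 − 119/6 = 601/6.
Numerically: ≈ 100.167.
(This is only a lower bound; the true E[α(G)] may be larger.)

E[α(G)] ≥ 601/6 ≈ 100.167.


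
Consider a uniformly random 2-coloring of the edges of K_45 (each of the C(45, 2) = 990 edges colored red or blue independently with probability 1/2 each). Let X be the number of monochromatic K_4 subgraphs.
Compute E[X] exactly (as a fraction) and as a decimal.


Let X = Σ_S X_S over the C(45, 4) = 148995 subsets S of size 4, where X_S = 1 if the K_4 on S is monochromatic.
For a fixed S, the K_4 on S has C(4, 2) = 6 edges. P[all 6 edges red] = (1/2)^6, and likewise for blue, so P[monochromatic] = 2·(1/2)^6 = 2^{1 − 6} = 1/32.
By linearity: E[X] = C(45, 4) · 2^{1 − 6} = 148995 · 1/32 = 148995/32.
Numerically: E[X] ≈ 4656.09375.

E[X] = C(45,4)·2^(1−C(4,2)) = 148995/32 ≈ 4656.09375.


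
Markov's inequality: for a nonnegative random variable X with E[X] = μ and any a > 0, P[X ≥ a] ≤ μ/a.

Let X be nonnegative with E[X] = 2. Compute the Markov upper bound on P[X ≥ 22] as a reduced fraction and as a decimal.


μ = E[X] = 2, a = 22.
Markov: P[X ≥ 22] ≤ μ/a = (2)/22 = 1/11.
Numerically: ≈ 0.090909.
(Since a = 22 > μ = 2.000000, the bound 1/11 is < 1 and informative.)

P[X ≥ 22] ≤ 1/11 ≈ 0.090909.


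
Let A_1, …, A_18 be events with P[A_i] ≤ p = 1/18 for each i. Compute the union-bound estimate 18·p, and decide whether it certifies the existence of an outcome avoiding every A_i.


Union bound: P[∪_{i=1}^{18} A_i] ≤ Σ_i P[A_i] ≤ 18·p = 18·(1/18) = 1.
Numerically: 1 ≈ 1.0000000.
Is 1 < 1? NO.
Since the bound 1 is ≥ 1, the union bound is uninformative here; it does NOT by itself certify existence.

18·p = 1 ≈ 1.0000000; existence NOT certified by the union bound.


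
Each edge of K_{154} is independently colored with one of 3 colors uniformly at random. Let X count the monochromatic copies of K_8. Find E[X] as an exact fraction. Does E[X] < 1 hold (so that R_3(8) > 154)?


E[X] = C(154, 8) · 3^{1 − 28} = 6521818990995 · 3^{−27} = 6521818990995/7625597484987.
As a reduced fraction: E[X] = 724646554555/847288609443 ≈ 0.8553.
Is E[X] < 1? YES.
Since E[X] < 1, there exists a 3-coloring of K_{154} with no monochromatic K_8; hence R_3(8) > 154.

E[X] = 724646554555/847288609443 ≈ 0.8553; E[X] < 1, so R_3(8) > 154.


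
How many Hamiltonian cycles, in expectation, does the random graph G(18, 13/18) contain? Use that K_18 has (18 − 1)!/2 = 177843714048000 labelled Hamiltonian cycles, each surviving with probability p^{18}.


K_18 has (18 − 1)!/2 = 177843714048000 labelled Hamiltonian cycles.
For each such Hamiltonian cycle H, let X_H = 1 if all 18 edges of H are present in G. Then P[X_H = 1] = p^{18} = (13/18)^{18} = 112455406951957393129/39346408075296537575424.
Summing the indicators: E[X] = Σ_H E[X_H] = 177843714048000 · p^{18} = 177843714048000 · 112455406951957393129/39346408075296537575424 = 1674446952588776589016668875/3294258113514384.
Numerically: E[X] ≈ 5.0829e+11.

E[X] = 177843714048000 · (13/18)^{18} = 1674446952588776589016668875/3294258113514384 ≈ 5.0829e+11.


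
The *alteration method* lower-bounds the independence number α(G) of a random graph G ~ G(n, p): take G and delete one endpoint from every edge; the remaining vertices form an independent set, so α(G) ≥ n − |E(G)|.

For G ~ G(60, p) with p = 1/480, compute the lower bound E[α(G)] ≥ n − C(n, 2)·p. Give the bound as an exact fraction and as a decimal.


E[|E(G)|] = C(60, 2)·p = 1770 · (1/480) = 59/16.
E[α(G)] ≥ n − E[|E(G)|] = 60 − 59/16 = 901/16.
Numerically: ≈ 56.312500.
(This is only a lower bound; the true E[α(G)] may be larger.)

E[α(G)] ≥ 901/16 ≈ 56.312500.


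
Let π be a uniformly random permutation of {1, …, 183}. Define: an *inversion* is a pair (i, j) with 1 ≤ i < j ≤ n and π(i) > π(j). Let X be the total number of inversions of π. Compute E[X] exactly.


Write X = Σ X_I over the C(183, 2) = 16653 pairs i < j, with X_I the indicator of one inversion.
There are 16653 indicators.
For each fixed pair i < j, the values π(i) and π(j) are two distinct elements of {1, …, 183} in uniformly random order; by symmetry P[π(i) > π(j)] = 1/2.
By linearity: E[X] = 16653 · (1/2) = C(183, 2) · (1/2) = 16653/2 = 16653/2 ≈ 8326.500.

E[X] = 16653/2 = 8326.500.


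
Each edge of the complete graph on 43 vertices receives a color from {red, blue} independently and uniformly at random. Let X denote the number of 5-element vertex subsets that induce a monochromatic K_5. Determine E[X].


Let X = Σ_S X_S over the C(43, 5) = 962598 subsets S of size 5, where X_S = 1 if the K_5 on S is monochromatic.
For a fixed S, the K_5 on S has C(5, 2) = 10 edges. P[all 10 edges red] = (1/2)^10, and likewise for blue, so P[monochromatic] = 2·(1/2)^10 = 2^{1 − 10} = 1/512.
By linearity of expectation: E[X] = C(43, 5) · 2^{1 − 10} = 962598 · 1/512 = 481299/256.
Numerically: E[X] ≈ 1880.07422.

E[X] = C(43,5)·2^(1−C(5,2)) = 481299/256 ≈ 1880.07422.


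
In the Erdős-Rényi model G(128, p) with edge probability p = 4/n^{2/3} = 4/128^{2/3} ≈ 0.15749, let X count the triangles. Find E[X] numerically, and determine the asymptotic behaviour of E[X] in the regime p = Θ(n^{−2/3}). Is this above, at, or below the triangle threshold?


Number of potential triangles: C(128, 3) = 341376.
Each occurs with probability p³ ≈ (0.15749)³ ≈ 3.9062500e-03.
By linearity: E[X] = C(128, 3)·p³ ≈ 341376 · 3.9062500e-03 ≈ 1333.50000.
Since α = 2/3 < 1, p = c/n^{2/3} ≫ 1/n is above the triangle threshold p ~ 1/n. Asymptotically E[X] ~ (c³/6)·n^{3(1−α)} = (4³/6)·n^{1} → ∞; triangles are abundant w.h.p.

E[X] ≈ 1333.50000; in regime p = Θ(1/n^{2/3}) E[X] diverges (above the triangle threshold p ~ 1/n).


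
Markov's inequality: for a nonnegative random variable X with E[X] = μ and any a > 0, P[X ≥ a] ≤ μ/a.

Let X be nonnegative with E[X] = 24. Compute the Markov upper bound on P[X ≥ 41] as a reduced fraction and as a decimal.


μ = E[X] = 24, a = 41.
Markov: P[X ≥ 41] ≤ μ/a = (24)/41 = 24/41.
Numerically: ≈ 0.585.
(Since a = 41 > μ = 24.000, the bound 24/41 is < 1 and informative.)

P[X ≥ 41] ≤ 24/41 ≈ 0.585.


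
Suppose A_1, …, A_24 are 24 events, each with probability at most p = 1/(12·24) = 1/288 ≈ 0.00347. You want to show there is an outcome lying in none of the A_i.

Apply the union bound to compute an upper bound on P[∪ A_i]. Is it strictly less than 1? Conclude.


Union bound: P[∪_{i=1}^{24} A_i] ≤ Σ_i P[A_i] ≤ 24·p = 24·(1/288) = 1/12.
Numerically: 1/12 ≈ 0.08333.
Is 1/12 < 1? YES.
Since P[∪ A_i] ≤ 1/12 < 1, the complement has P[∩ A_i^c] ≥ 1 − 1/12 = 11/12 > 0, so some outcome avoids every A_i.

24·p = 1/12 ≈ 0.08333; existence CERTIFIED by the union bound.


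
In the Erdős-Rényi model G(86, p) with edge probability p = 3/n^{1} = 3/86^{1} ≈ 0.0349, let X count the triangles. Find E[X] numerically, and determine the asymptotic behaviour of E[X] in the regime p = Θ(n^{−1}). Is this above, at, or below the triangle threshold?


Number of potential triangles: C(86, 3) = 102340.
Each occurs with probability p³ ≈ (0.0349)³ ≈ 4.24491e-05.
By linearity: E[X] = C(86, 3)·p³ ≈ 102340 · 4.24491e-05 ≈ 4.344.
Here α = 1, so p = 3/n is exactly at the triangle threshold p ~ 1/n. Asymptotically E[X] → c³/6 = 3³/6 = 9/2 ≈ 4.500, a bounded constant. In this regime the triangle count is asymptotically Poisson(c³/6).

E[X] ≈ 4.344; in regime p = Θ(1/n^{1}) E[X] stays bounded (at the triangle threshold p ~ 1/n).


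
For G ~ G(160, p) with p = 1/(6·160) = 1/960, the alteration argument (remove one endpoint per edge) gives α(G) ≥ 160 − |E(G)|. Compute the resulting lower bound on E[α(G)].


E[|E(G)|] = C(160, 2)·p = 12720 · (1/960) = 53/4.
E[α(G)] ≥ n − E[|E(G)|] = 160 − 53/4 = 587/4.
Numerically: ≈ 146.7500.
(This is only a lower bound; the true E[α(G)] may be larger.)

E[α(G)] ≥ 587/4 ≈ 146.7500.


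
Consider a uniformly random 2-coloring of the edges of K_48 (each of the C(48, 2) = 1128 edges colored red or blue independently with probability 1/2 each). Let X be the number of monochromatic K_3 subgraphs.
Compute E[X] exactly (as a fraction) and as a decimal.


Let X = Σ_S X_S over the C(48, 3) = 17296 subsets S of size 3, where X_S = 1 if the K_3 on S is monochromatic.
For a fixed S, the K_3 on S has C(3, 2) = 3 edges. P[all 3 edges red] = (1/2)^3, and likewise for blue, so P[monochromatic] = 2·(1/2)^3 = 2^{1 − 3} = 1/4.
By linearity: E[X] = C(48, 3) · 2^{1 − 3} = 17296 · 1/4 = 4324.
Numerically: E[X] ≈ 4324.000.

E[X] = C(48,3)·2^(1−C(3,2)) = 4324 ≈ 4324.000.


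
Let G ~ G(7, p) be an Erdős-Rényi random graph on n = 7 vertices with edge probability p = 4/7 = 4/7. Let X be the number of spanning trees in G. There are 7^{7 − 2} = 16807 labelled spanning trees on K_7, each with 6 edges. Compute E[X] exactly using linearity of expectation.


K_7 has 7^{7 − 2} = 16807 labelled spanning trees.
For each such spanning tree H, let X_H = 1 if all 6 edges of H are present in G. Then P[X_H = 1] = p^{6} = (4/7)^{6} = 4096/117649.
By linearity: E[X] = Σ_H E[X_H] = 16807 · p^{6} = 16807 · 4096/117649 = 4096/7.
Numerically: E[X] ≈ 585.143.

E[X] = 16807 · (4/7)^{6} = 4096/7 ≈ 585.143.


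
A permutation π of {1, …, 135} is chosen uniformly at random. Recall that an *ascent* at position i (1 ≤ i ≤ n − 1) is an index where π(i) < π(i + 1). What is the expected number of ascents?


Write X = Σ X_I over i = 1, …, 134, with X_I the indicator of one ascent.
There are 134 indicators.
For each fixed i, the pair (π(i), π(i+1)) is a uniformly random ordered pair of distinct values from {1, …, 135}; by symmetry P[π(i) < π(i+1)] = 1/2.
By linearity: E[X] = 134 · (1/2) = (135 − 1) · (1/2) = 67 ≈ 67.000000.

E[X] = 67 = 67.000000.


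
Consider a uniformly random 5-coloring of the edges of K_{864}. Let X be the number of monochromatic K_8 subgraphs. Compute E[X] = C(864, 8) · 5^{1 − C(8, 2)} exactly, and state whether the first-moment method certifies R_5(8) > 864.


E[X] = C(864, 8) · 5^{1 − 28} = 7455455062926006708 · 5^{−27} = 7455455062926006708/7450580596923828125.
As a reduced fraction: E[X] = 7455455062926006708/7450580596923828125 ≈ 1.0006542.
Is E[X] < 1? NO.
Since E[X] ≥ 1, the first-moment bound is inconclusive at n = 864; it does NOT by itself certify R_5(8) > 864.

E[X] = 7455455062926006708/7450580596923828125 ≈ 1.0006542; E[X] ≥ 1; first-moment method inconclusive here.


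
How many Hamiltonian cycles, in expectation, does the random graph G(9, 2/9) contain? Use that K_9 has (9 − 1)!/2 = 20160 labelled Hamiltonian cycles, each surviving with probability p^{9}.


K_9 has (9 − 1)!/2 = 20160 labelled Hamiltonian cycles.
For each such Hamiltonian cycle H, let X_H = 1 if all 9 edges of H are present in G. Then P[X_H = 1] = p^{9} = (2/9)^{9} = 512/387420489.
Summing the indicators: E[X] = Σ_H E[X_H] = 20160 · p^{9} = 20160 · 512/387420489 = 1146880/43046721.
Numerically: E[X] ≈ 0.0266427.

E[X] = 20160 · (2/9)^{9} = 1146880/43046721 ≈ 0.0266427.


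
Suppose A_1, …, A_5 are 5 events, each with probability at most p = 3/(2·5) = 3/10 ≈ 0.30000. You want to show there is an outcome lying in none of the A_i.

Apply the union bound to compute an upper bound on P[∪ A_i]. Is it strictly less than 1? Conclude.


Union bound: P[∪_{i=1}^{5} A_i] ≤ Σ_i P[A_i] ≤ 5·p = 5·(3/10) = 3/2.
Numerically: 3/2 ≈ 1.50000.
Is 3/2 < 1? NO.
Since the bound 3/2 is ≥ 1, the union bound is uninformative here; it does NOT by itself certify existence.

5·p = 3/2 ≈ 1.50000; existence NOT certified by the union bound.


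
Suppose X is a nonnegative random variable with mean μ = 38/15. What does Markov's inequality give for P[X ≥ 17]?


μ = E[X] = 38/15, a = 17.
Markov: P[X ≥ 17] ≤ μ/a = (38/15)/17 = 38/255.
Numerically: ≈ 0.149.
(Since a = 17 > μ = 2.533, the bound 38/255 is < 1 and informative.)

P[X ≥ 17] ≤ 38/255 ≈ 0.149.


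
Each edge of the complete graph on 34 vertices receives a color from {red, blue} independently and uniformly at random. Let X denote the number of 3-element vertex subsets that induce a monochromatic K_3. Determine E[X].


Let X = Σ_S X_S over the C(34, 3) = 5984 subsets S of size 3, where X_S = 1 if the K_3 on S is monochromatic.
For a fixed S, the K_3 on S has C(3, 2) = 3 edges. P[all 3 edges red] = (1/2)^3, and likewise for blue, so P[monochromatic] = 2·(1/2)^3 = 2^{1 − 3} = 1/4.
Summing: E[X] = C(34, 3) · 2^{1 − 3} = 5984 · 1/4 = 1496.
Numerically: E[X] ≈ 1496.0000.

E[X] = C(34,3)·2^(1−C(3,2)) = 1496 ≈ 1496.0000.


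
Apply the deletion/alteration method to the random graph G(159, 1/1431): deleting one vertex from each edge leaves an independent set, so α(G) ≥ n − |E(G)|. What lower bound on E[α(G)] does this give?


E[|E(G)|] = C(159, 2)·p = 12561 · (1/1431) = 79/9.
E[α(G)] ≥ n − E[|E(G)|] = 159 − 79/9 = 1352/9.
Numerically: ≈ 150.222222.
(This is only a lower bound; the true E[α(G)] may be larger.)

E[α(G)] ≥ 1352/9 ≈ 150.222222.


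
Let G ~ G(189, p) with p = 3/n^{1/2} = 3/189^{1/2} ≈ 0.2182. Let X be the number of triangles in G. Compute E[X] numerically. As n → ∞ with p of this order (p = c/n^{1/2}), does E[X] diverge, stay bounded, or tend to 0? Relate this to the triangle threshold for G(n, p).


Number of potential triangles: C(189, 3) = 1107414.
Each occurs with probability p³ ≈ (0.2182)³ ≈ 1.039133e-02.
By linearity: E[X] = C(189, 3)·p³ ≈ 1107414 · 1.039133e-02 ≈ 11507.5022.
Since α = 1/2 < 1, p = c/n^{1/2} ≫ 1/n is above the triangle threshold p ~ 1/n. Asymptotically E[X] ~ (c³/6)·n^{3(1−α)} = (3³/6)·n^{1.5} → ∞; triangles are abundant w.h.p.

E[X] ≈ 11507.5022; in regime p = Θ(1/n^{1/2}) E[X] diverges (above the triangle threshold p ~ 1/n).


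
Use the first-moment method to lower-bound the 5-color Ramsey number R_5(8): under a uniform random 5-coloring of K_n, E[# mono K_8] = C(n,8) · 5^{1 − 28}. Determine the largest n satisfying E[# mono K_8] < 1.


We need C(n, 8) · 5^{1 − 28} < 1, i.e. C(n, 8) < 5^{28 − 1} = 7450580596923828125.
Check values of n near the boundary:
  n = 859: C(859, 8) = 7115855595170747139; 7115855595170747139 < 7450580596923828125? YES
  n = 860: C(860, 8) = 7182671140665308145; 7182671140665308145 < 7450580596923828125? YES
  n = 861: C(861, 8) = 7250034996615275865; 7250034996615275865 < 7450580596923828125? YES
  n = 862: C(862, 8) = 7317951015318931845; 7317951015318931845 < 7450580596923828125? YES
  n = 863: C(863, 8) = 7386423071602617757; 7386423071602617757 < 7450580596923828125? YES
  n = 864: C(864, 8) = 7455455062926006708; 7455455062926006708 < 7450580596923828125? NO
  n = 865: C(865, 8) = 7525050909487743060; 7525050909487743060 < 7450580596923828125? NO
  n = 866: C(866, 8) = 7595214554331451620; 7595214554331451620 < 7450580596923828125? NO
The largest n with C(n, 8) < 7450580596923828125 is n = 863 (where E[X] = 7386423071602617757/7450580596923828125 ≈ 0.9913889). Hence R_5(8) > 863, i.e. R_5(8) ≥ 864.

Largest n = 863; hence R_5(8) > 863.


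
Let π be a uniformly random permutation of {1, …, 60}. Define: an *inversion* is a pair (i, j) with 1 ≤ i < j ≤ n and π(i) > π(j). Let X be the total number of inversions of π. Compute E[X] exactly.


Write X = Σ X_I over the C(60, 2) = 1770 pairs i < j, with X_I the indicator of one inversion.
There are 1770 indicators.
For each fixed pair i < j, the values π(i) and π(j) are two distinct elements of {1, …, 60} in uniformly random order; by symmetry P[π(i) > π(j)] = 1/2.
By linearity: E[X] = 1770 · (1/2) = C(60, 2) · (1/2) = 1770/2 = 885 ≈ 885.000.

E[X] = 885 = 885.000.


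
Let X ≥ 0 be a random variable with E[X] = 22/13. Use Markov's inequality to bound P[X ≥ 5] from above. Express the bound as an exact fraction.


μ = E[X] = 22/13, a = 5.
Markov: P[X ≥ 5] ≤ μ/a = (22/13)/5 = 22/65.
Numerically: ≈ 0.338.
(Since a = 5 > μ = 1.692, the bound 22/65 is < 1 and informative.)

P[X ≥ 5] ≤ 22/65 ≈ 0.338.


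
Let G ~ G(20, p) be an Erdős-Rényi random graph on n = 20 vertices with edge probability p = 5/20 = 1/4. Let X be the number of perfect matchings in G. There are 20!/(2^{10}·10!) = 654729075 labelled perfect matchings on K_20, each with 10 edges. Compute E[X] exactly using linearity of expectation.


K_20 has 20!/(2^{10}·10!) = 654729075 labelled perfect matchings.
For each such perfect matching H, let X_H = 1 if all 10 edges of H are present in G. Then P[X_H = 1] = p^{10} = (1/4)^{10} = 1/1048576.
By linearity: E[X] = Σ_H E[X_H] = 654729075 · p^{10} = 654729075 · 1/1048576 = 654729075/1048576.
Numerically: E[X] ≈ 624.4.

E[X] = 654729075 · (1/4)^{10} = 654729075/1048576 ≈ 624.4.


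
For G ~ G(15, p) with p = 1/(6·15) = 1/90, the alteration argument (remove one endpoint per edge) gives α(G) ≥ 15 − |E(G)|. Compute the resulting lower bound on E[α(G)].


E[|E(G)|] = C(15, 2)·p = 105 · (1/90) = 7/6.
E[α(G)] ≥ n − E[|E(G)|] = 15 − 7/6 = 83/6.
Numerically: ≈ 13.8333.
(This is only a lower bound; the true E[α(G)] may be larger.)

E[α(G)] ≥ 83/6 ≈ 13.8333.


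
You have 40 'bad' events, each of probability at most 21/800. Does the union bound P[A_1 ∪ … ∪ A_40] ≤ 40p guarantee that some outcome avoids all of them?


Union bound: P[∪_{i=1}^{40} A_i] ≤ Σ_i P[A_i] ≤ 40·p = 40·(21/800) = 21/20.
Numerically: 21/20 ≈ 1.050000.
Is 21/20 < 1? NO.
Since the bound 21/20 is ≥ 1, the union bound is uninformative here; it does NOT by itself certify existence.

40·p = 21/20 ≈ 1.050000; existence NOT certified by the union bound.


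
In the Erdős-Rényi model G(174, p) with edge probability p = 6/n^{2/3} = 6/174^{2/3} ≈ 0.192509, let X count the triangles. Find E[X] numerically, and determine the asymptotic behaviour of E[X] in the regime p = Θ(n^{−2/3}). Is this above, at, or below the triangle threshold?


Number of potential triangles: C(174, 3) = 862924.
Each occurs with probability p³ ≈ (0.192509)³ ≈ 7.13436385e-03.
By linearity: E[X] = C(174, 3)·p³ ≈ 862924 · 7.13436385e-03 ≈ 6156.413793.
Since α = 2/3 < 1, p = c/n^{2/3} ≫ 1/n is above the triangle threshold p ~ 1/n. Asymptotically E[X] ~ (c³/6)·n^{3(1−α)} = (6³/6)·n^{1} → ∞; triangles are abundant w.h.p.

E[X] ≈ 6156.413793; in regime p = Θ(1/n^{2/3}) E[X] diverges (above the triangle threshold p ~ 1/n).


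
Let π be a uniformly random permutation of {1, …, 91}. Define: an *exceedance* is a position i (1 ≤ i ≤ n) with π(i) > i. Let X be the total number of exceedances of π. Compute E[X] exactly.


Write X = Σ_{i=1}^{91} X_i, where X_i = 1_{π(i) > i}.
For each fixed i, π(i) is uniform over {1, …, 91} (marginal of a uniform permutation), so P[π(i) > i] = (n − i)/n. Summing: Σ_{i=1}^{91} (n − i)/n = (0 + 1 + … + 90)/91 = 91(91 − 1)/(2·91) = (91 − 1)/2.
Hence E[X] = Σ_{i=1}^{91} (91 − i)/91 = 45 ≈ 45.000000.

E[X] = 45 = 45.000000.


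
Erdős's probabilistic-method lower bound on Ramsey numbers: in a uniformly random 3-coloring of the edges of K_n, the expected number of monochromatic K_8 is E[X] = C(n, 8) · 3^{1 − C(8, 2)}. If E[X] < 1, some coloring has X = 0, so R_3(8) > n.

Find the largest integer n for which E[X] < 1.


We need C(n, 8) · 3^{1 − 28} < 1, i.e. C(n, 8) < 3^{28 − 1} = 7625597484987.
Check values of n near the boundary:
  n = 150: C(150, 8) = 5257211409450; 5257211409450 < 7625597484987? YES
  n = 151: C(151, 8) = 5551321138650; 5551321138650 < 7625597484987? YES
  n = 152: C(152, 8) = 5859727868575; 5859727868575 < 7625597484987? YES
  n = 153: C(153, 8) = 6183023199255; 6183023199255 < 7625597484987? YES
  n = 154: C(154, 8) = 6521818990995; 6521818990995 < 7625597484987? YES
  n = 155: C(155, 8) = 6876747915675; 6876747915675 < 7625597484987? YES
  n = 156: C(156, 8) = 7248464019225; 7248464019225 < 7625597484987? YES
  n = 157: C(157, 8) = 7637643295425; 7637643295425 < 7625597484987? NO
  n = 158: C(158, 8) = 8044984271181; 8044984271181 < 7625597484987? NO
  n = 159: C(159, 8) = 8471208603429; 8471208603429 < 7625597484987? NO
The largest n with C(n, 8) < 7625597484987 is n = 156 (where E[X] = 805384891025/847288609443 ≈ 0.950544). Hence R_3(8) > 156, i.e. R_3(8) ≥ 157.

Largest n = 156; hence R_3(8) > 156.
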